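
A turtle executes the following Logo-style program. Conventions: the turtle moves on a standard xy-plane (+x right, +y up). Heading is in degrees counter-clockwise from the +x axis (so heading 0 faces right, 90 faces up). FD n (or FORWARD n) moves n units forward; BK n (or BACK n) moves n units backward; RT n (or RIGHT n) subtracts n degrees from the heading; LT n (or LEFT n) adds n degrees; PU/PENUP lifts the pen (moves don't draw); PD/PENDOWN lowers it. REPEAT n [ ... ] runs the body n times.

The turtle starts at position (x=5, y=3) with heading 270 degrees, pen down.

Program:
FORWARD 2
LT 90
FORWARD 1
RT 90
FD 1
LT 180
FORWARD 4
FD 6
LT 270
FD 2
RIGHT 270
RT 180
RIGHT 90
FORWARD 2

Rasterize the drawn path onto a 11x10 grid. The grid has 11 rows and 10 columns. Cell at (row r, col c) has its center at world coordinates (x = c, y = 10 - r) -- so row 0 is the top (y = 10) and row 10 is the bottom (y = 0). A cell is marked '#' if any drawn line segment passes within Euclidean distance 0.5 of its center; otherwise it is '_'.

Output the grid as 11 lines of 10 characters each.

Answer: ______###_
______#___
______#___
______#___
______#___
______#___
______#___
_____##___
_____##___
_____##___
______#___

Derivation:
Segment 0: (5,3) -> (5,1)
Segment 1: (5,1) -> (6,1)
Segment 2: (6,1) -> (6,-0)
Segment 3: (6,-0) -> (6,4)
Segment 4: (6,4) -> (6,10)
Segment 5: (6,10) -> (8,10)
Segment 6: (8,10) -> (6,10)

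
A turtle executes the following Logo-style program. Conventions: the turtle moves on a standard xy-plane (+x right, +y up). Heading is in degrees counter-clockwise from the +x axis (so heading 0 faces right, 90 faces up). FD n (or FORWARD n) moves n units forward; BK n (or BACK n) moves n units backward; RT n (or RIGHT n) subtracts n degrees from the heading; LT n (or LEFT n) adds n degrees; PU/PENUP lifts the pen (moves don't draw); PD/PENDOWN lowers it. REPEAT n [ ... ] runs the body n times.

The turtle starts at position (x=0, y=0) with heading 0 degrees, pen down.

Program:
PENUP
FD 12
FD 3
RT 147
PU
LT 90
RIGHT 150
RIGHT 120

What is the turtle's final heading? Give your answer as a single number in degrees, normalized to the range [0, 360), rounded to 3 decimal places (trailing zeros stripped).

Answer: 33

Derivation:
Executing turtle program step by step:
Start: pos=(0,0), heading=0, pen down
PU: pen up
FD 12: (0,0) -> (12,0) [heading=0, move]
FD 3: (12,0) -> (15,0) [heading=0, move]
RT 147: heading 0 -> 213
PU: pen up
LT 90: heading 213 -> 303
RT 150: heading 303 -> 153
RT 120: heading 153 -> 33
Final: pos=(15,0), heading=33, 0 segment(s) drawn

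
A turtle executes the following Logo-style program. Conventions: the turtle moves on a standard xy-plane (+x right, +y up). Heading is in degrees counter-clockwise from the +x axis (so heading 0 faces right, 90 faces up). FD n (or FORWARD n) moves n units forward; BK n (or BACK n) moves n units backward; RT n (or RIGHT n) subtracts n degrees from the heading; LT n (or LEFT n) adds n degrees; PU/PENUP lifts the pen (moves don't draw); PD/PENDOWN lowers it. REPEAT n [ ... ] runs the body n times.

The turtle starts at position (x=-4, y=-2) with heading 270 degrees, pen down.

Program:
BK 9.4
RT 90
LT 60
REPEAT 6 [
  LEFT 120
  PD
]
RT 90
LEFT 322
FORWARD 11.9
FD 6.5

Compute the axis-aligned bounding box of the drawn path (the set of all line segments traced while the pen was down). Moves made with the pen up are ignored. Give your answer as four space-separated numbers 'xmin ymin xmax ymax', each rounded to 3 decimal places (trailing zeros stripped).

Answer: -10.893 -2 -4 24.46

Derivation:
Executing turtle program step by step:
Start: pos=(-4,-2), heading=270, pen down
BK 9.4: (-4,-2) -> (-4,7.4) [heading=270, draw]
RT 90: heading 270 -> 180
LT 60: heading 180 -> 240
REPEAT 6 [
  -- iteration 1/6 --
  LT 120: heading 240 -> 0
  PD: pen down
  -- iteration 2/6 --
  LT 120: heading 0 -> 120
  PD: pen down
  -- iteration 3/6 --
  LT 120: heading 120 -> 240
  PD: pen down
  -- iteration 4/6 --
  LT 120: heading 240 -> 0
  PD: pen down
  -- iteration 5/6 --
  LT 120: heading 0 -> 120
  PD: pen down
  -- iteration 6/6 --
  LT 120: heading 120 -> 240
  PD: pen down
]
RT 90: heading 240 -> 150
LT 322: heading 150 -> 112
FD 11.9: (-4,7.4) -> (-8.458,18.433) [heading=112, draw]
FD 6.5: (-8.458,18.433) -> (-10.893,24.46) [heading=112, draw]
Final: pos=(-10.893,24.46), heading=112, 3 segment(s) drawn

Segment endpoints: x in {-10.893, -8.458, -4, -4}, y in {-2, 7.4, 18.433, 24.46}
xmin=-10.893, ymin=-2, xmax=-4, ymax=24.46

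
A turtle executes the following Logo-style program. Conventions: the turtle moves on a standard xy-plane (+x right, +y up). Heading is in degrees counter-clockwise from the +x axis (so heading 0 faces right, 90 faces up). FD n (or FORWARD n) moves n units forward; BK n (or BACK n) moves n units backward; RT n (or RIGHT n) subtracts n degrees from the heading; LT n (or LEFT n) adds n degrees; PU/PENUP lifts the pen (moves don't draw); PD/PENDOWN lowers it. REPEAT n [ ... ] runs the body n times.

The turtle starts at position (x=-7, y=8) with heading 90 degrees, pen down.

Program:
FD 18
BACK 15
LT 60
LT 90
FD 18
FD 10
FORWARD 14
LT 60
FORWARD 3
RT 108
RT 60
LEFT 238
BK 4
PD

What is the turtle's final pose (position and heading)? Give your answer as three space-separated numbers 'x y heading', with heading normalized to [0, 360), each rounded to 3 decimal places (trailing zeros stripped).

Executing turtle program step by step:
Start: pos=(-7,8), heading=90, pen down
FD 18: (-7,8) -> (-7,26) [heading=90, draw]
BK 15: (-7,26) -> (-7,11) [heading=90, draw]
LT 60: heading 90 -> 150
LT 90: heading 150 -> 240
FD 18: (-7,11) -> (-16,-4.588) [heading=240, draw]
FD 10: (-16,-4.588) -> (-21,-13.249) [heading=240, draw]
FD 14: (-21,-13.249) -> (-28,-25.373) [heading=240, draw]
LT 60: heading 240 -> 300
FD 3: (-28,-25.373) -> (-26.5,-27.971) [heading=300, draw]
RT 108: heading 300 -> 192
RT 60: heading 192 -> 132
LT 238: heading 132 -> 10
BK 4: (-26.5,-27.971) -> (-30.439,-28.666) [heading=10, draw]
PD: pen down
Final: pos=(-30.439,-28.666), heading=10, 7 segment(s) drawn

Answer: -30.439 -28.666 10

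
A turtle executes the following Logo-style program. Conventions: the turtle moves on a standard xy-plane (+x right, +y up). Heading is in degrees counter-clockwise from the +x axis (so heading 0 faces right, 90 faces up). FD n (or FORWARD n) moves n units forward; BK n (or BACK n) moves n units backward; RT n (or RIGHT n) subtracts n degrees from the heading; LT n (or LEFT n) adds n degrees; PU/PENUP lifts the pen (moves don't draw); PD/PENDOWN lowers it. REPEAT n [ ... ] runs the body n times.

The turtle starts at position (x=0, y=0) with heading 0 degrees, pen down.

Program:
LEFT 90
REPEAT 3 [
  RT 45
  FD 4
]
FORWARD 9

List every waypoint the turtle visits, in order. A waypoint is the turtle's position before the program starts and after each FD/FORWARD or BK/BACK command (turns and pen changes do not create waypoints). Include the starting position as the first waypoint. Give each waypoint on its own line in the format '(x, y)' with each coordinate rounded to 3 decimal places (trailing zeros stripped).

Answer: (0, 0)
(2.828, 2.828)
(6.828, 2.828)
(9.657, 0)
(16.021, -6.364)

Derivation:
Executing turtle program step by step:
Start: pos=(0,0), heading=0, pen down
LT 90: heading 0 -> 90
REPEAT 3 [
  -- iteration 1/3 --
  RT 45: heading 90 -> 45
  FD 4: (0,0) -> (2.828,2.828) [heading=45, draw]
  -- iteration 2/3 --
  RT 45: heading 45 -> 0
  FD 4: (2.828,2.828) -> (6.828,2.828) [heading=0, draw]
  -- iteration 3/3 --
  RT 45: heading 0 -> 315
  FD 4: (6.828,2.828) -> (9.657,0) [heading=315, draw]
]
FD 9: (9.657,0) -> (16.021,-6.364) [heading=315, draw]
Final: pos=(16.021,-6.364), heading=315, 4 segment(s) drawn
Waypoints (5 total):
(0, 0)
(2.828, 2.828)
(6.828, 2.828)
(9.657, 0)
(16.021, -6.364)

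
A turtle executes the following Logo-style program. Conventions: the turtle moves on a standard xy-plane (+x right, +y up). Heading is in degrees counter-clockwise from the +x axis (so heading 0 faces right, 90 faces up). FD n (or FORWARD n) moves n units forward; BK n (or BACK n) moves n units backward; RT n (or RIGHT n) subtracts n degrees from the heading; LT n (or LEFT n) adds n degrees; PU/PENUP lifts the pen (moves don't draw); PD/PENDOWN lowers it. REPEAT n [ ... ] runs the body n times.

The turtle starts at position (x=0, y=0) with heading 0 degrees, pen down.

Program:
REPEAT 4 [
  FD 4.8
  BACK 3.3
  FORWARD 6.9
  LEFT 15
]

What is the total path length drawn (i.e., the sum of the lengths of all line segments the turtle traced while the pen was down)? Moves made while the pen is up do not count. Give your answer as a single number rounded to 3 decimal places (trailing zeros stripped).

Answer: 60

Derivation:
Executing turtle program step by step:
Start: pos=(0,0), heading=0, pen down
REPEAT 4 [
  -- iteration 1/4 --
  FD 4.8: (0,0) -> (4.8,0) [heading=0, draw]
  BK 3.3: (4.8,0) -> (1.5,0) [heading=0, draw]
  FD 6.9: (1.5,0) -> (8.4,0) [heading=0, draw]
  LT 15: heading 0 -> 15
  -- iteration 2/4 --
  FD 4.8: (8.4,0) -> (13.036,1.242) [heading=15, draw]
  BK 3.3: (13.036,1.242) -> (9.849,0.388) [heading=15, draw]
  FD 6.9: (9.849,0.388) -> (16.514,2.174) [heading=15, draw]
  LT 15: heading 15 -> 30
  -- iteration 3/4 --
  FD 4.8: (16.514,2.174) -> (20.671,4.574) [heading=30, draw]
  BK 3.3: (20.671,4.574) -> (17.813,2.924) [heading=30, draw]
  FD 6.9: (17.813,2.924) -> (23.788,6.374) [heading=30, draw]
  LT 15: heading 30 -> 45
  -- iteration 4/4 --
  FD 4.8: (23.788,6.374) -> (27.183,9.768) [heading=45, draw]
  BK 3.3: (27.183,9.768) -> (24.849,7.435) [heading=45, draw]
  FD 6.9: (24.849,7.435) -> (29.728,12.314) [heading=45, draw]
  LT 15: heading 45 -> 60
]
Final: pos=(29.728,12.314), heading=60, 12 segment(s) drawn

Segment lengths:
  seg 1: (0,0) -> (4.8,0), length = 4.8
  seg 2: (4.8,0) -> (1.5,0), length = 3.3
  seg 3: (1.5,0) -> (8.4,0), length = 6.9
  seg 4: (8.4,0) -> (13.036,1.242), length = 4.8
  seg 5: (13.036,1.242) -> (9.849,0.388), length = 3.3
  seg 6: (9.849,0.388) -> (16.514,2.174), length = 6.9
  seg 7: (16.514,2.174) -> (20.671,4.574), length = 4.8
  seg 8: (20.671,4.574) -> (17.813,2.924), length = 3.3
  seg 9: (17.813,2.924) -> (23.788,6.374), length = 6.9
  seg 10: (23.788,6.374) -> (27.183,9.768), length = 4.8
  seg 11: (27.183,9.768) -> (24.849,7.435), length = 3.3
  seg 12: (24.849,7.435) -> (29.728,12.314), length = 6.9
Total = 60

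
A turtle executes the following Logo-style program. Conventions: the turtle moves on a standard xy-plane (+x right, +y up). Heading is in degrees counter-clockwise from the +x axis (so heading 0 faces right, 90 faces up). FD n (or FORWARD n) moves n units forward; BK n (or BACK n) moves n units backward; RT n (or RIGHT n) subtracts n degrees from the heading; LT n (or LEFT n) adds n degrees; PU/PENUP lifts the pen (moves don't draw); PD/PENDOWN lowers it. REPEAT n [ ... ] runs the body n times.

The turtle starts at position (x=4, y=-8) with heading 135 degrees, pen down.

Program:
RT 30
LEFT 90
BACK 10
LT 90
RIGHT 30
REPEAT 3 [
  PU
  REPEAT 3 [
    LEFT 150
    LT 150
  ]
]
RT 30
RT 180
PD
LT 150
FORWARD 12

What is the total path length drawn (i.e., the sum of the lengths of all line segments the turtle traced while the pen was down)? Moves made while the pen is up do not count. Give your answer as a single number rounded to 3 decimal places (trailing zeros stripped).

Answer: 22

Derivation:
Executing turtle program step by step:
Start: pos=(4,-8), heading=135, pen down
RT 30: heading 135 -> 105
LT 90: heading 105 -> 195
BK 10: (4,-8) -> (13.659,-5.412) [heading=195, draw]
LT 90: heading 195 -> 285
RT 30: heading 285 -> 255
REPEAT 3 [
  -- iteration 1/3 --
  PU: pen up
  REPEAT 3 [
    -- iteration 1/3 --
    LT 150: heading 255 -> 45
    LT 150: heading 45 -> 195
    -- iteration 2/3 --
    LT 150: heading 195 -> 345
    LT 150: heading 345 -> 135
    -- iteration 3/3 --
    LT 150: heading 135 -> 285
    LT 150: heading 285 -> 75
  ]
  -- iteration 2/3 --
  PU: pen up
  REPEAT 3 [
    -- iteration 1/3 --
    LT 150: heading 75 -> 225
    LT 150: heading 225 -> 15
    -- iteration 2/3 --
    LT 150: heading 15 -> 165
    LT 150: heading 165 -> 315
    -- iteration 3/3 --
    LT 150: heading 315 -> 105
    LT 150: heading 105 -> 255
  ]
  -- iteration 3/3 --
  PU: pen up
  REPEAT 3 [
    -- iteration 1/3 --
    LT 150: heading 255 -> 45
    LT 150: heading 45 -> 195
    -- iteration 2/3 --
    LT 150: heading 195 -> 345
    LT 150: heading 345 -> 135
    -- iteration 3/3 --
    LT 150: heading 135 -> 285
    LT 150: heading 285 -> 75
  ]
]
RT 30: heading 75 -> 45
RT 180: heading 45 -> 225
PD: pen down
LT 150: heading 225 -> 15
FD 12: (13.659,-5.412) -> (25.25,-2.306) [heading=15, draw]
Final: pos=(25.25,-2.306), heading=15, 2 segment(s) drawn

Segment lengths:
  seg 1: (4,-8) -> (13.659,-5.412), length = 10
  seg 2: (13.659,-5.412) -> (25.25,-2.306), length = 12
Total = 22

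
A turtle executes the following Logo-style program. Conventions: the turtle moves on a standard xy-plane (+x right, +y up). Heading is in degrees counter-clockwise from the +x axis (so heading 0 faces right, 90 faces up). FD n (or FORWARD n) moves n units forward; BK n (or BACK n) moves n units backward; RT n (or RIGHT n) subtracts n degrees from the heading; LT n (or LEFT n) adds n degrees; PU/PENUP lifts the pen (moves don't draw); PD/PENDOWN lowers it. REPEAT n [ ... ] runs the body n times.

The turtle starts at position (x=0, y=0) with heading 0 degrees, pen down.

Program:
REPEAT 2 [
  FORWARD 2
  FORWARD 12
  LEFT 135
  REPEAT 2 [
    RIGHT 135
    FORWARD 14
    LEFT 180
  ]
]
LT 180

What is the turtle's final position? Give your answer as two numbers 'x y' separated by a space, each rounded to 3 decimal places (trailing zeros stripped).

Answer: 18.101 -23.899

Derivation:
Executing turtle program step by step:
Start: pos=(0,0), heading=0, pen down
REPEAT 2 [
  -- iteration 1/2 --
  FD 2: (0,0) -> (2,0) [heading=0, draw]
  FD 12: (2,0) -> (14,0) [heading=0, draw]
  LT 135: heading 0 -> 135
  REPEAT 2 [
    -- iteration 1/2 --
    RT 135: heading 135 -> 0
    FD 14: (14,0) -> (28,0) [heading=0, draw]
    LT 180: heading 0 -> 180
    -- iteration 2/2 --
    RT 135: heading 180 -> 45
    FD 14: (28,0) -> (37.899,9.899) [heading=45, draw]
    LT 180: heading 45 -> 225
  ]
  -- iteration 2/2 --
  FD 2: (37.899,9.899) -> (36.485,8.485) [heading=225, draw]
  FD 12: (36.485,8.485) -> (28,0) [heading=225, draw]
  LT 135: heading 225 -> 0
  REPEAT 2 [
    -- iteration 1/2 --
    RT 135: heading 0 -> 225
    FD 14: (28,0) -> (18.101,-9.899) [heading=225, draw]
    LT 180: heading 225 -> 45
    -- iteration 2/2 --
    RT 135: heading 45 -> 270
    FD 14: (18.101,-9.899) -> (18.101,-23.899) [heading=270, draw]
    LT 180: heading 270 -> 90
  ]
]
LT 180: heading 90 -> 270
Final: pos=(18.101,-23.899), heading=270, 8 segment(s) drawn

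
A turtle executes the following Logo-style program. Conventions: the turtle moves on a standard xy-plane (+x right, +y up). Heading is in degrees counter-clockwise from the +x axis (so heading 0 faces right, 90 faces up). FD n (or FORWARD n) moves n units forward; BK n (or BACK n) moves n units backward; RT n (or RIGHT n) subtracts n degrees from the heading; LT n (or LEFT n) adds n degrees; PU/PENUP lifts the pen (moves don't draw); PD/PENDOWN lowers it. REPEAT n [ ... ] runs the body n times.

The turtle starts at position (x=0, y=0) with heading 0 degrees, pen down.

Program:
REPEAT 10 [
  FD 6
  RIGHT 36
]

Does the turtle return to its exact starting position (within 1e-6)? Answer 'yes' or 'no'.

Answer: yes

Derivation:
Executing turtle program step by step:
Start: pos=(0,0), heading=0, pen down
REPEAT 10 [
  -- iteration 1/10 --
  FD 6: (0,0) -> (6,0) [heading=0, draw]
  RT 36: heading 0 -> 324
  -- iteration 2/10 --
  FD 6: (6,0) -> (10.854,-3.527) [heading=324, draw]
  RT 36: heading 324 -> 288
  -- iteration 3/10 --
  FD 6: (10.854,-3.527) -> (12.708,-9.233) [heading=288, draw]
  RT 36: heading 288 -> 252
  -- iteration 4/10 --
  FD 6: (12.708,-9.233) -> (10.854,-14.939) [heading=252, draw]
  RT 36: heading 252 -> 216
  -- iteration 5/10 --
  FD 6: (10.854,-14.939) -> (6,-18.466) [heading=216, draw]
  RT 36: heading 216 -> 180
  -- iteration 6/10 --
  FD 6: (6,-18.466) -> (0,-18.466) [heading=180, draw]
  RT 36: heading 180 -> 144
  -- iteration 7/10 --
  FD 6: (0,-18.466) -> (-4.854,-14.939) [heading=144, draw]
  RT 36: heading 144 -> 108
  -- iteration 8/10 --
  FD 6: (-4.854,-14.939) -> (-6.708,-9.233) [heading=108, draw]
  RT 36: heading 108 -> 72
  -- iteration 9/10 --
  FD 6: (-6.708,-9.233) -> (-4.854,-3.527) [heading=72, draw]
  RT 36: heading 72 -> 36
  -- iteration 10/10 --
  FD 6: (-4.854,-3.527) -> (0,0) [heading=36, draw]
  RT 36: heading 36 -> 0
]
Final: pos=(0,0), heading=0, 10 segment(s) drawn

Start position: (0, 0)
Final position: (0, 0)
Distance = 0; < 1e-6 -> CLOSED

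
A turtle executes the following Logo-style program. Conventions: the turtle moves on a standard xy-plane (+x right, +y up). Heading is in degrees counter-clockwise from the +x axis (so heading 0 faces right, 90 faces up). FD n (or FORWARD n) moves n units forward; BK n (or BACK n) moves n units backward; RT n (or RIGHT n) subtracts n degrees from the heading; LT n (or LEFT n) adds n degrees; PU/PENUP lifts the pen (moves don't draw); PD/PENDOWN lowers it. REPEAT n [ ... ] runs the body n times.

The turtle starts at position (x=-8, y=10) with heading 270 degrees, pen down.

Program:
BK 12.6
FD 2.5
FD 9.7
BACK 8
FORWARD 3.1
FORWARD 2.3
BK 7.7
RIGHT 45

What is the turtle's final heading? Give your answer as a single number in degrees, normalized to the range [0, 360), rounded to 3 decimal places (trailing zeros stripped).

Answer: 225

Derivation:
Executing turtle program step by step:
Start: pos=(-8,10), heading=270, pen down
BK 12.6: (-8,10) -> (-8,22.6) [heading=270, draw]
FD 2.5: (-8,22.6) -> (-8,20.1) [heading=270, draw]
FD 9.7: (-8,20.1) -> (-8,10.4) [heading=270, draw]
BK 8: (-8,10.4) -> (-8,18.4) [heading=270, draw]
FD 3.1: (-8,18.4) -> (-8,15.3) [heading=270, draw]
FD 2.3: (-8,15.3) -> (-8,13) [heading=270, draw]
BK 7.7: (-8,13) -> (-8,20.7) [heading=270, draw]
RT 45: heading 270 -> 225
Final: pos=(-8,20.7), heading=225, 7 segment(s) drawn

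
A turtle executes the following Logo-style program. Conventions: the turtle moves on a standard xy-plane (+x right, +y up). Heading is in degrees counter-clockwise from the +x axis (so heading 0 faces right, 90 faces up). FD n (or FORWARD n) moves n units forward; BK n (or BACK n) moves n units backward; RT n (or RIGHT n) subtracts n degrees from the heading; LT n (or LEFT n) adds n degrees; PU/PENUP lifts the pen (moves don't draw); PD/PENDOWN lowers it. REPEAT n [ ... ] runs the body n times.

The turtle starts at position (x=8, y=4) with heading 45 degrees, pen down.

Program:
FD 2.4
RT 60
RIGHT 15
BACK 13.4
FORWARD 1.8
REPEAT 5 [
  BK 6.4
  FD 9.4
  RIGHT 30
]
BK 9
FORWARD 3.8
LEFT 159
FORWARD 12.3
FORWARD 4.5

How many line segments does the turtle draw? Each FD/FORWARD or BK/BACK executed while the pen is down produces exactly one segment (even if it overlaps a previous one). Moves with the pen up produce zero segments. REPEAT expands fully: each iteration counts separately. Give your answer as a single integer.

Answer: 17

Derivation:
Executing turtle program step by step:
Start: pos=(8,4), heading=45, pen down
FD 2.4: (8,4) -> (9.697,5.697) [heading=45, draw]
RT 60: heading 45 -> 345
RT 15: heading 345 -> 330
BK 13.4: (9.697,5.697) -> (-1.908,12.397) [heading=330, draw]
FD 1.8: (-1.908,12.397) -> (-0.349,11.497) [heading=330, draw]
REPEAT 5 [
  -- iteration 1/5 --
  BK 6.4: (-0.349,11.497) -> (-5.891,14.697) [heading=330, draw]
  FD 9.4: (-5.891,14.697) -> (2.249,9.997) [heading=330, draw]
  RT 30: heading 330 -> 300
  -- iteration 2/5 --
  BK 6.4: (2.249,9.997) -> (-0.951,15.54) [heading=300, draw]
  FD 9.4: (-0.951,15.54) -> (3.749,7.399) [heading=300, draw]
  RT 30: heading 300 -> 270
  -- iteration 3/5 --
  BK 6.4: (3.749,7.399) -> (3.749,13.799) [heading=270, draw]
  FD 9.4: (3.749,13.799) -> (3.749,4.399) [heading=270, draw]
  RT 30: heading 270 -> 240
  -- iteration 4/5 --
  BK 6.4: (3.749,4.399) -> (6.949,9.942) [heading=240, draw]
  FD 9.4: (6.949,9.942) -> (2.249,1.801) [heading=240, draw]
  RT 30: heading 240 -> 210
  -- iteration 5/5 --
  BK 6.4: (2.249,1.801) -> (7.792,5.001) [heading=210, draw]
  FD 9.4: (7.792,5.001) -> (-0.349,0.301) [heading=210, draw]
  RT 30: heading 210 -> 180
]
BK 9: (-0.349,0.301) -> (8.651,0.301) [heading=180, draw]
FD 3.8: (8.651,0.301) -> (4.851,0.301) [heading=180, draw]
LT 159: heading 180 -> 339
FD 12.3: (4.851,0.301) -> (16.334,-4.107) [heading=339, draw]
FD 4.5: (16.334,-4.107) -> (20.535,-5.72) [heading=339, draw]
Final: pos=(20.535,-5.72), heading=339, 17 segment(s) drawn
Segments drawn: 17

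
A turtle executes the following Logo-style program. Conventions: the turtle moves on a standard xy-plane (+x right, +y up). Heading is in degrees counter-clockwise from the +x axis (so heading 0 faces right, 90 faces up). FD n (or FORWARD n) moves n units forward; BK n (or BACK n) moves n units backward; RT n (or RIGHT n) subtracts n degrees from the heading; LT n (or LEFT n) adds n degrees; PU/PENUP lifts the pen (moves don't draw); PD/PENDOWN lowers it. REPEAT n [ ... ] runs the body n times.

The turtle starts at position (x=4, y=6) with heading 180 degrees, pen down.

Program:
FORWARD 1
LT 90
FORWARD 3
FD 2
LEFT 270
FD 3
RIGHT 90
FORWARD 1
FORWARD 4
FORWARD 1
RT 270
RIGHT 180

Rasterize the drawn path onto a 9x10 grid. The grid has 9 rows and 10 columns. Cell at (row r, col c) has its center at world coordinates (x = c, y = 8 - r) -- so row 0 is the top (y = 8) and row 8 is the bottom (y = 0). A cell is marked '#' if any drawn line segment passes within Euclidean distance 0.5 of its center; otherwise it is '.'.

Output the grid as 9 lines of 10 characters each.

Answer: ..........
#.........
#..##.....
#..#......
#..#......
#..#......
#..#......
####......
..........

Derivation:
Segment 0: (4,6) -> (3,6)
Segment 1: (3,6) -> (3,3)
Segment 2: (3,3) -> (3,1)
Segment 3: (3,1) -> (-0,1)
Segment 4: (-0,1) -> (-0,2)
Segment 5: (-0,2) -> (0,6)
Segment 6: (0,6) -> (0,7)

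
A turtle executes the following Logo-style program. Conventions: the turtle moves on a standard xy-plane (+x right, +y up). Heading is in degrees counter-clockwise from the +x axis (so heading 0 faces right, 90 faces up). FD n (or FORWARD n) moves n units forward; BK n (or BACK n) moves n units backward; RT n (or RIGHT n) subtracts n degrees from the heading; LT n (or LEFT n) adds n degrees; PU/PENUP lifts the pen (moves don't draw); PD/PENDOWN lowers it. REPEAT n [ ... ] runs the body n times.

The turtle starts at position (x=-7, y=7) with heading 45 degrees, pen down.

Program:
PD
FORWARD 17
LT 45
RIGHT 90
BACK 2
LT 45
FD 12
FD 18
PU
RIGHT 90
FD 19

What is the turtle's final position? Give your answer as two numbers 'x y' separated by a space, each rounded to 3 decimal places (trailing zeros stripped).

Executing turtle program step by step:
Start: pos=(-7,7), heading=45, pen down
PD: pen down
FD 17: (-7,7) -> (5.021,19.021) [heading=45, draw]
LT 45: heading 45 -> 90
RT 90: heading 90 -> 0
BK 2: (5.021,19.021) -> (3.021,19.021) [heading=0, draw]
LT 45: heading 0 -> 45
FD 12: (3.021,19.021) -> (11.506,27.506) [heading=45, draw]
FD 18: (11.506,27.506) -> (24.234,40.234) [heading=45, draw]
PU: pen up
RT 90: heading 45 -> 315
FD 19: (24.234,40.234) -> (37.669,26.799) [heading=315, move]
Final: pos=(37.669,26.799), heading=315, 4 segment(s) drawn

Answer: 37.669 26.799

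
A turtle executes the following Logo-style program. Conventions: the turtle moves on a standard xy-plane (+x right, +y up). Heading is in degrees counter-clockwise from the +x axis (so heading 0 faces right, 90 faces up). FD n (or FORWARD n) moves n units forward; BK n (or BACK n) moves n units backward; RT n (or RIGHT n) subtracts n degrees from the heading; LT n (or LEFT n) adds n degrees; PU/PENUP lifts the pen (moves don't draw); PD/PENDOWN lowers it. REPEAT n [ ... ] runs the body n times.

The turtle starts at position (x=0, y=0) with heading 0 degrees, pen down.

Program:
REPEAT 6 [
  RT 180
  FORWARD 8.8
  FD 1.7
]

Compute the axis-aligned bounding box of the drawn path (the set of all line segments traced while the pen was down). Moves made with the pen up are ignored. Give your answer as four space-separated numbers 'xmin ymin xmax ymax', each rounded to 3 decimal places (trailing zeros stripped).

Answer: -10.5 0 0 0

Derivation:
Executing turtle program step by step:
Start: pos=(0,0), heading=0, pen down
REPEAT 6 [
  -- iteration 1/6 --
  RT 180: heading 0 -> 180
  FD 8.8: (0,0) -> (-8.8,0) [heading=180, draw]
  FD 1.7: (-8.8,0) -> (-10.5,0) [heading=180, draw]
  -- iteration 2/6 --
  RT 180: heading 180 -> 0
  FD 8.8: (-10.5,0) -> (-1.7,0) [heading=0, draw]
  FD 1.7: (-1.7,0) -> (0,0) [heading=0, draw]
  -- iteration 3/6 --
  RT 180: heading 0 -> 180
  FD 8.8: (0,0) -> (-8.8,0) [heading=180, draw]
  FD 1.7: (-8.8,0) -> (-10.5,0) [heading=180, draw]
  -- iteration 4/6 --
  RT 180: heading 180 -> 0
  FD 8.8: (-10.5,0) -> (-1.7,0) [heading=0, draw]
  FD 1.7: (-1.7,0) -> (0,0) [heading=0, draw]
  -- iteration 5/6 --
  RT 180: heading 0 -> 180
  FD 8.8: (0,0) -> (-8.8,0) [heading=180, draw]
  FD 1.7: (-8.8,0) -> (-10.5,0) [heading=180, draw]
  -- iteration 6/6 --
  RT 180: heading 180 -> 0
  FD 8.8: (-10.5,0) -> (-1.7,0) [heading=0, draw]
  FD 1.7: (-1.7,0) -> (0,0) [heading=0, draw]
]
Final: pos=(0,0), heading=0, 12 segment(s) drawn

Segment endpoints: x in {-10.5, -8.8, -1.7, 0, 0}, y in {0, 0, 0, 0, 0, 0, 0, 0, 0, 0, 0, 0, 0}
xmin=-10.5, ymin=0, xmax=0, ymax=0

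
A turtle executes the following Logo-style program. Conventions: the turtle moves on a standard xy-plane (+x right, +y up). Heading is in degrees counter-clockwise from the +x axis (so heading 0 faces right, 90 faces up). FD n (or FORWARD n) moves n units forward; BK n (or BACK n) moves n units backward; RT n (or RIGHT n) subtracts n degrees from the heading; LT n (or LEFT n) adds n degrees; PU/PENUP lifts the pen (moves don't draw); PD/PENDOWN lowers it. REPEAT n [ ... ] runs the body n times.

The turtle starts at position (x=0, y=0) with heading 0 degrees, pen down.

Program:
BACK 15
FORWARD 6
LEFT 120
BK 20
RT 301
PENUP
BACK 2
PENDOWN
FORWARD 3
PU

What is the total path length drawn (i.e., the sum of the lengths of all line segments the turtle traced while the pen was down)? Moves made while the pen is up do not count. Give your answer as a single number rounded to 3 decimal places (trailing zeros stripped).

Answer: 44

Derivation:
Executing turtle program step by step:
Start: pos=(0,0), heading=0, pen down
BK 15: (0,0) -> (-15,0) [heading=0, draw]
FD 6: (-15,0) -> (-9,0) [heading=0, draw]
LT 120: heading 0 -> 120
BK 20: (-9,0) -> (1,-17.321) [heading=120, draw]
RT 301: heading 120 -> 179
PU: pen up
BK 2: (1,-17.321) -> (3,-17.355) [heading=179, move]
PD: pen down
FD 3: (3,-17.355) -> (0,-17.303) [heading=179, draw]
PU: pen up
Final: pos=(0,-17.303), heading=179, 4 segment(s) drawn

Segment lengths:
  seg 1: (0,0) -> (-15,0), length = 15
  seg 2: (-15,0) -> (-9,0), length = 6
  seg 3: (-9,0) -> (1,-17.321), length = 20
  seg 4: (3,-17.355) -> (0,-17.303), length = 3
Total = 44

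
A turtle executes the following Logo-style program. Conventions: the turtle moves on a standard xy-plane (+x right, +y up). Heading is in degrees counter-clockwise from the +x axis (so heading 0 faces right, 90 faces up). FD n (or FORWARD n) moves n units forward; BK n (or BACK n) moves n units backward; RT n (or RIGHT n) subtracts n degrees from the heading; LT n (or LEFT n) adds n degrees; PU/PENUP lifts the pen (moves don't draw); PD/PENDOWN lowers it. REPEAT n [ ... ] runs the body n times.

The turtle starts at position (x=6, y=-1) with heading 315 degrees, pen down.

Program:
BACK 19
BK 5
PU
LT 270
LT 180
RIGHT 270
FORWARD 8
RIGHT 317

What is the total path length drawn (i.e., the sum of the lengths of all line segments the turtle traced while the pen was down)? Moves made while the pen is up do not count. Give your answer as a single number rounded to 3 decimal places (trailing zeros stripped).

Executing turtle program step by step:
Start: pos=(6,-1), heading=315, pen down
BK 19: (6,-1) -> (-7.435,12.435) [heading=315, draw]
BK 5: (-7.435,12.435) -> (-10.971,15.971) [heading=315, draw]
PU: pen up
LT 270: heading 315 -> 225
LT 180: heading 225 -> 45
RT 270: heading 45 -> 135
FD 8: (-10.971,15.971) -> (-16.627,21.627) [heading=135, move]
RT 317: heading 135 -> 178
Final: pos=(-16.627,21.627), heading=178, 2 segment(s) drawn

Segment lengths:
  seg 1: (6,-1) -> (-7.435,12.435), length = 19
  seg 2: (-7.435,12.435) -> (-10.971,15.971), length = 5
Total = 24

Answer: 24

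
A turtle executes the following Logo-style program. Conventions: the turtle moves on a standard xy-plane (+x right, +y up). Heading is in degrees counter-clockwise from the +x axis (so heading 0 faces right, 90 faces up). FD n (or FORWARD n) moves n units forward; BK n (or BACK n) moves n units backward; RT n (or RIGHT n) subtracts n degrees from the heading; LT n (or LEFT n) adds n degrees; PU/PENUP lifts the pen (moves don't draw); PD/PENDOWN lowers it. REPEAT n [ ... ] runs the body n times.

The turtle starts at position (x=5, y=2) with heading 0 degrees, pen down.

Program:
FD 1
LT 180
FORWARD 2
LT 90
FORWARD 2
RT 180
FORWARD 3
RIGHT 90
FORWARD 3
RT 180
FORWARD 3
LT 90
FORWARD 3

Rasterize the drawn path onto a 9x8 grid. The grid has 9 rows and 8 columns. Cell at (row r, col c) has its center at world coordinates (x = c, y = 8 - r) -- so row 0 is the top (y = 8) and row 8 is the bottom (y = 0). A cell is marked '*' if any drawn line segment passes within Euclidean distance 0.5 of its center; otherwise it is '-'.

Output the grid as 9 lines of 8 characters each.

Segment 0: (5,2) -> (6,2)
Segment 1: (6,2) -> (4,2)
Segment 2: (4,2) -> (4,0)
Segment 3: (4,0) -> (4,3)
Segment 4: (4,3) -> (7,3)
Segment 5: (7,3) -> (4,3)
Segment 6: (4,3) -> (4,0)

Answer: --------
--------
--------
--------
--------
----****
----***-
----*---
----*---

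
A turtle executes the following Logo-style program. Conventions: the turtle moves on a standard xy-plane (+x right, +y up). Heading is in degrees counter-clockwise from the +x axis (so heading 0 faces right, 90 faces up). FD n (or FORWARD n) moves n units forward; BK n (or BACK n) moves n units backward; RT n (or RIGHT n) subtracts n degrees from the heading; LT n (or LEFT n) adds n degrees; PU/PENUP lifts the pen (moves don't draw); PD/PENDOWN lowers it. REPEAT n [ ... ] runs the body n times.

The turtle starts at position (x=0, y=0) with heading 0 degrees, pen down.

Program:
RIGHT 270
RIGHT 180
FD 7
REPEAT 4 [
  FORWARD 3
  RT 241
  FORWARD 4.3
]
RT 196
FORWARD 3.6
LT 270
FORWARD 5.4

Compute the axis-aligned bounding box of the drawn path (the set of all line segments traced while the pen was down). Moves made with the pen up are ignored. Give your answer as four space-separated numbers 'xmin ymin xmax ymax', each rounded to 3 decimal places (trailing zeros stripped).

Answer: -0.806 -10 6.385 0

Derivation:
Executing turtle program step by step:
Start: pos=(0,0), heading=0, pen down
RT 270: heading 0 -> 90
RT 180: heading 90 -> 270
FD 7: (0,0) -> (0,-7) [heading=270, draw]
REPEAT 4 [
  -- iteration 1/4 --
  FD 3: (0,-7) -> (0,-10) [heading=270, draw]
  RT 241: heading 270 -> 29
  FD 4.3: (0,-10) -> (3.761,-7.915) [heading=29, draw]
  -- iteration 2/4 --
  FD 3: (3.761,-7.915) -> (6.385,-6.461) [heading=29, draw]
  RT 241: heading 29 -> 148
  FD 4.3: (6.385,-6.461) -> (2.738,-4.182) [heading=148, draw]
  -- iteration 3/4 --
  FD 3: (2.738,-4.182) -> (0.194,-2.592) [heading=148, draw]
  RT 241: heading 148 -> 267
  FD 4.3: (0.194,-2.592) -> (-0.031,-6.887) [heading=267, draw]
  -- iteration 4/4 --
  FD 3: (-0.031,-6.887) -> (-0.188,-9.882) [heading=267, draw]
  RT 241: heading 267 -> 26
  FD 4.3: (-0.188,-9.882) -> (3.677,-7.997) [heading=26, draw]
]
RT 196: heading 26 -> 190
FD 3.6: (3.677,-7.997) -> (0.131,-8.623) [heading=190, draw]
LT 270: heading 190 -> 100
FD 5.4: (0.131,-8.623) -> (-0.806,-3.305) [heading=100, draw]
Final: pos=(-0.806,-3.305), heading=100, 11 segment(s) drawn

Segment endpoints: x in {-0.806, -0.188, -0.031, 0, 0, 0, 0.131, 0.194, 2.738, 3.677, 3.761, 6.385}, y in {-10, -9.882, -8.623, -7.997, -7.915, -7, -6.887, -6.461, -4.182, -3.305, -2.592, 0}
xmin=-0.806, ymin=-10, xmax=6.385, ymax=0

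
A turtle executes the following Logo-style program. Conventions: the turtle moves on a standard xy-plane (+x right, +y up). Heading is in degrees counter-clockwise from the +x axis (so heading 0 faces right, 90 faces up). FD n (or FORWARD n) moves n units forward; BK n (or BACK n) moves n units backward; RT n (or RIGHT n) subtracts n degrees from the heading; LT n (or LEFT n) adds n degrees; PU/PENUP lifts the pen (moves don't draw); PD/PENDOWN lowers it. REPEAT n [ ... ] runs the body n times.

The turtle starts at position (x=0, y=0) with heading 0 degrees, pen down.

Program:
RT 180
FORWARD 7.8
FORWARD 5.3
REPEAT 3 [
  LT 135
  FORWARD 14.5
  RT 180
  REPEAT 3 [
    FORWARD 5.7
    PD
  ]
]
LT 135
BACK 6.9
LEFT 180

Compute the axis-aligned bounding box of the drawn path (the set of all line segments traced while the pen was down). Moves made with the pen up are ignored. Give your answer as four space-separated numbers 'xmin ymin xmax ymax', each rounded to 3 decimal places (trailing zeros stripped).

Executing turtle program step by step:
Start: pos=(0,0), heading=0, pen down
RT 180: heading 0 -> 180
FD 7.8: (0,0) -> (-7.8,0) [heading=180, draw]
FD 5.3: (-7.8,0) -> (-13.1,0) [heading=180, draw]
REPEAT 3 [
  -- iteration 1/3 --
  LT 135: heading 180 -> 315
  FD 14.5: (-13.1,0) -> (-2.847,-10.253) [heading=315, draw]
  RT 180: heading 315 -> 135
  REPEAT 3 [
    -- iteration 1/3 --
    FD 5.7: (-2.847,-10.253) -> (-6.877,-6.223) [heading=135, draw]
    PD: pen down
    -- iteration 2/3 --
    FD 5.7: (-6.877,-6.223) -> (-10.908,-2.192) [heading=135, draw]
    PD: pen down
    -- iteration 3/3 --
    FD 5.7: (-10.908,-2.192) -> (-14.938,1.838) [heading=135, draw]
    PD: pen down
  ]
  -- iteration 2/3 --
  LT 135: heading 135 -> 270
  FD 14.5: (-14.938,1.838) -> (-14.938,-12.662) [heading=270, draw]
  RT 180: heading 270 -> 90
  REPEAT 3 [
    -- iteration 1/3 --
    FD 5.7: (-14.938,-12.662) -> (-14.938,-6.962) [heading=90, draw]
    PD: pen down
    -- iteration 2/3 --
    FD 5.7: (-14.938,-6.962) -> (-14.938,-1.262) [heading=90, draw]
    PD: pen down
    -- iteration 3/3 --
    FD 5.7: (-14.938,-1.262) -> (-14.938,4.438) [heading=90, draw]
    PD: pen down
  ]
  -- iteration 3/3 --
  LT 135: heading 90 -> 225
  FD 14.5: (-14.938,4.438) -> (-25.192,-5.815) [heading=225, draw]
  RT 180: heading 225 -> 45
  REPEAT 3 [
    -- iteration 1/3 --
    FD 5.7: (-25.192,-5.815) -> (-21.161,-1.784) [heading=45, draw]
    PD: pen down
    -- iteration 2/3 --
    FD 5.7: (-21.161,-1.784) -> (-17.131,2.246) [heading=45, draw]
    PD: pen down
    -- iteration 3/3 --
    FD 5.7: (-17.131,2.246) -> (-13.1,6.277) [heading=45, draw]
    PD: pen down
  ]
]
LT 135: heading 45 -> 180
BK 6.9: (-13.1,6.277) -> (-6.2,6.277) [heading=180, draw]
LT 180: heading 180 -> 0
Final: pos=(-6.2,6.277), heading=0, 15 segment(s) drawn

Segment endpoints: x in {-25.192, -21.161, -17.131, -14.938, -14.938, -14.938, -14.938, -13.1, -13.1, -10.908, -7.8, -6.877, -6.2, -2.847, 0}, y in {-12.662, -10.253, -6.962, -6.223, -5.815, -2.192, -1.784, -1.262, 0, 0, 0, 1.838, 2.246, 4.438, 6.277, 6.277}
xmin=-25.192, ymin=-12.662, xmax=0, ymax=6.277

Answer: -25.192 -12.662 0 6.277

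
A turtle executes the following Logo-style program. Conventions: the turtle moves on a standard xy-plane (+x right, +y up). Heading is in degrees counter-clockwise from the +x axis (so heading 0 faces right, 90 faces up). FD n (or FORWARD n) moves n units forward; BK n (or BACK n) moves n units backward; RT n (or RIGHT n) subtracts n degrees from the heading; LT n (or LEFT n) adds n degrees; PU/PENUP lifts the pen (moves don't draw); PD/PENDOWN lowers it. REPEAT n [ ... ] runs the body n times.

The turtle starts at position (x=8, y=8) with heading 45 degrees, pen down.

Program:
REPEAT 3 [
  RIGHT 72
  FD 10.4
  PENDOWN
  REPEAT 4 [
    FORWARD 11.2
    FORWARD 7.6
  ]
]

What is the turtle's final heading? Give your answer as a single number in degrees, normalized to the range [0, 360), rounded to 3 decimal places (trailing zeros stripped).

Answer: 189

Derivation:
Executing turtle program step by step:
Start: pos=(8,8), heading=45, pen down
REPEAT 3 [
  -- iteration 1/3 --
  RT 72: heading 45 -> 333
  FD 10.4: (8,8) -> (17.266,3.278) [heading=333, draw]
  PD: pen down
  REPEAT 4 [
    -- iteration 1/4 --
    FD 11.2: (17.266,3.278) -> (27.246,-1.806) [heading=333, draw]
    FD 7.6: (27.246,-1.806) -> (34.017,-5.257) [heading=333, draw]
    -- iteration 2/4 --
    FD 11.2: (34.017,-5.257) -> (43.997,-10.341) [heading=333, draw]
    FD 7.6: (43.997,-10.341) -> (50.768,-13.792) [heading=333, draw]
    -- iteration 3/4 --
    FD 11.2: (50.768,-13.792) -> (60.748,-18.876) [heading=333, draw]
    FD 7.6: (60.748,-18.876) -> (67.519,-22.327) [heading=333, draw]
    -- iteration 4/4 --
    FD 11.2: (67.519,-22.327) -> (77.499,-27.411) [heading=333, draw]
    FD 7.6: (77.499,-27.411) -> (84.27,-30.862) [heading=333, draw]
  ]
  -- iteration 2/3 --
  RT 72: heading 333 -> 261
  FD 10.4: (84.27,-30.862) -> (82.643,-41.134) [heading=261, draw]
  PD: pen down
  REPEAT 4 [
    -- iteration 1/4 --
    FD 11.2: (82.643,-41.134) -> (80.891,-52.196) [heading=261, draw]
    FD 7.6: (80.891,-52.196) -> (79.702,-59.702) [heading=261, draw]
    -- iteration 2/4 --
    FD 11.2: (79.702,-59.702) -> (77.95,-70.764) [heading=261, draw]
    FD 7.6: (77.95,-70.764) -> (76.761,-78.271) [heading=261, draw]
    -- iteration 3/4 --
    FD 11.2: (76.761,-78.271) -> (75.009,-89.333) [heading=261, draw]
    FD 7.6: (75.009,-89.333) -> (73.82,-96.839) [heading=261, draw]
    -- iteration 4/4 --
    FD 11.2: (73.82,-96.839) -> (72.068,-107.901) [heading=261, draw]
    FD 7.6: (72.068,-107.901) -> (70.879,-115.408) [heading=261, draw]
  ]
  -- iteration 3/3 --
  RT 72: heading 261 -> 189
  FD 10.4: (70.879,-115.408) -> (60.607,-117.035) [heading=189, draw]
  PD: pen down
  REPEAT 4 [
    -- iteration 1/4 --
    FD 11.2: (60.607,-117.035) -> (49.545,-118.787) [heading=189, draw]
    FD 7.6: (49.545,-118.787) -> (42.039,-119.976) [heading=189, draw]
    -- iteration 2/4 --
    FD 11.2: (42.039,-119.976) -> (30.977,-121.728) [heading=189, draw]
    FD 7.6: (30.977,-121.728) -> (23.47,-122.917) [heading=189, draw]
    -- iteration 3/4 --
    FD 11.2: (23.47,-122.917) -> (12.408,-124.669) [heading=189, draw]
    FD 7.6: (12.408,-124.669) -> (4.902,-125.858) [heading=189, draw]
    -- iteration 4/4 --
    FD 11.2: (4.902,-125.858) -> (-6.16,-127.61) [heading=189, draw]
    FD 7.6: (-6.16,-127.61) -> (-13.667,-128.798) [heading=189, draw]
  ]
]
Final: pos=(-13.667,-128.798), heading=189, 27 segment(s) drawn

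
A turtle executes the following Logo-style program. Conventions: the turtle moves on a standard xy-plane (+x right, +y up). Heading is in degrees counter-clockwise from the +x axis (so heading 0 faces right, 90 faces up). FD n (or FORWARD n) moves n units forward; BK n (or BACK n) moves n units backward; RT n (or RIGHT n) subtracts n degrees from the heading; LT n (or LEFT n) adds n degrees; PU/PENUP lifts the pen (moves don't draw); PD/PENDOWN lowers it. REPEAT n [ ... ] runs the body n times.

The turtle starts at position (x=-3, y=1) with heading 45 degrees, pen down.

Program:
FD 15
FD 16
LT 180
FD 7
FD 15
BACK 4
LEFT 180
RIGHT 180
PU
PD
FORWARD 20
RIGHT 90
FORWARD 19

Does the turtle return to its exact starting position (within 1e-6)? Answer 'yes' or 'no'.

Answer: no

Derivation:
Executing turtle program step by step:
Start: pos=(-3,1), heading=45, pen down
FD 15: (-3,1) -> (7.607,11.607) [heading=45, draw]
FD 16: (7.607,11.607) -> (18.92,22.92) [heading=45, draw]
LT 180: heading 45 -> 225
FD 7: (18.92,22.92) -> (13.971,17.971) [heading=225, draw]
FD 15: (13.971,17.971) -> (3.364,7.364) [heading=225, draw]
BK 4: (3.364,7.364) -> (6.192,10.192) [heading=225, draw]
LT 180: heading 225 -> 45
RT 180: heading 45 -> 225
PU: pen up
PD: pen down
FD 20: (6.192,10.192) -> (-7.95,-3.95) [heading=225, draw]
RT 90: heading 225 -> 135
FD 19: (-7.95,-3.95) -> (-21.385,9.485) [heading=135, draw]
Final: pos=(-21.385,9.485), heading=135, 7 segment(s) drawn

Start position: (-3, 1)
Final position: (-21.385, 9.485)
Distance = 20.248; >= 1e-6 -> NOT closed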